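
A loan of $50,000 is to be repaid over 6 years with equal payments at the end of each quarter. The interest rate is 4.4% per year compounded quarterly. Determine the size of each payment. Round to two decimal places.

$2,381.79

Level ordinary annuity; solve PV = PMT × [(1 − (1+r)^−n)/r] for PMT.
Periodic rate r = 0.044/4 per quarter; n is counted in quarters.
With n = 24: PMT = 50,000 / ([(1 − (1+r)^−n)/r]) = $2,381.79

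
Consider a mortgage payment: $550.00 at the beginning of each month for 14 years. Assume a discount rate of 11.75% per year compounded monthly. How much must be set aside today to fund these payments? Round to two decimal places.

$45,684.55

This is an annuity due: 168 payments of $550.00 at the beginning of each month.
Periodic rate r = 0.1175/12 per month; n is counted in months.
PV = PMT × [(1 − (1+r)^−n)/r] × (1+r) = 550 × [1 − (1+r)^−168] / r × (1+r) = $45,684.55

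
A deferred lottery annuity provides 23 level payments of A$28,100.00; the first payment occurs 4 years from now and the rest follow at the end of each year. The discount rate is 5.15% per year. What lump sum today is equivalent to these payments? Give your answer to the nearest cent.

A$321,459.93

Ordinary annuity of 23 payments, first payment at period 4.
Periodic rate r = 0.0515 per year.
The ordinary-annuity PV formula values the stream one period before the first payment (period 3); discount that back 3 periods:
PV₀ = 28,100 × [1 − (1+r)^−23] / r × (1+r)^−3 = A$321,459.93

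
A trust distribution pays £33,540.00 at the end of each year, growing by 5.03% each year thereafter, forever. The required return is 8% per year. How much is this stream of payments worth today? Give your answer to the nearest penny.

Periodic rate r = 0.08 per year.
Growing perpetuity (Gordon): PV = PMT₁ / (r − g) = 33,540 / (r − 0.0503) = £1,129,292.93.

£1,129,292.93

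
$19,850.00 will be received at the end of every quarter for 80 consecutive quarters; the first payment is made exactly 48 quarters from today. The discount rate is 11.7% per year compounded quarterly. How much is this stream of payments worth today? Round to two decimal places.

$157,609.05

Ordinary annuity of 80 payments, first payment at period 48.
Periodic rate r = 0.117/4 per quarter; n is counted in quarters.
The ordinary-annuity PV formula values the stream one period before the first payment (period 47); discount that back 47 periods:
PV₀ = 19,850 × [1 − (1+r)^−80] / r × (1+r)^−47 = $157,609.05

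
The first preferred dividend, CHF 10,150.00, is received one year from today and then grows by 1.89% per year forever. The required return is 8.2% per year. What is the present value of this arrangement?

CHF 160,855.78

Periodic rate r = 0.082 per year.
Growing perpetuity (Gordon): PV = PMT₁ / (r − g) = 10,150 / (r − 0.0189) = CHF 160,855.78.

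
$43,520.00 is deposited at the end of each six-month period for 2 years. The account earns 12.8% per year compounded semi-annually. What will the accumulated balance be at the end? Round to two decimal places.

This is an ordinary annuity: 4 deposits of $43,520.00 at the end of each six-month period.
Periodic rate r = 0.128/2 per half-year; n is counted in half-years.
FV = PMT × [((1+r)^n − 1)/r] = 43,520 × [(1+r)^4 − 1] / r = $191,516.12

$191,516.12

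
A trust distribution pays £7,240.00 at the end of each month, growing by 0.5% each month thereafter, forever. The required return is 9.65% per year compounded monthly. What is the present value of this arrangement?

£2,380,273.97

Periodic rate r = 0.0965/12 per month.
Growing perpetuity (Gordon): PV = PMT₁ / (r − g) = 7,240 / (r − 0.005) = £2,380,273.97.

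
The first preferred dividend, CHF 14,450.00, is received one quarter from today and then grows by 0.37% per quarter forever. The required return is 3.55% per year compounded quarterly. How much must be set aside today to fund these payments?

Periodic rate r = 0.0355/4 per quarter.
Growing perpetuity (Gordon): PV = PMT₁ / (r − g) = 14,450 / (r − 0.0037) = CHF 2,792,270.53.

CHF 2,792,270.53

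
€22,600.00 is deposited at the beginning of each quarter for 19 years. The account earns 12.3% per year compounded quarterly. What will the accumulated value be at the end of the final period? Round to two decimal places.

€6,812,002.93

This is an annuity due: 76 deposits of €22,600.00 at the beginning of each quarter.
Periodic rate r = 0.123/4 per quarter; n is counted in quarters.
FV = PMT × [((1+r)^n − 1)/r] × (1+r) = 22,600 × [(1+r)^76 − 1] / r × (1+r) = €6,812,002.93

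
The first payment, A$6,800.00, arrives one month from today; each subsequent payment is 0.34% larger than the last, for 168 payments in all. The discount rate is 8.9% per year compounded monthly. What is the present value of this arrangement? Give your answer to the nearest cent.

A$827,664.86

Periodic rate r = 0.089/12 per month; n is counted in months.
Growing ordinary annuity: PV = PMT₁ × [1 − ((1+g)/(1+r))^n] / (r − g) = 6,800 × [1 − ((1+0.0034)/(1+r))^168] / (r − 0.0034) = A$827,664.86.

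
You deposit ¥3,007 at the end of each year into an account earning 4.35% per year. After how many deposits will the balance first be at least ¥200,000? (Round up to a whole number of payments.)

32 payments

Periodic rate r = 0.0435 per year.
Ordinary annuity FV: 200,000 = 3,007 × [((1+r)^n − 1)/r].
(1+r)^n = 1 + 200,000 × r / 3,007, so n = ln(1 + 200,000·r/3,007) / ln(1+r) = 31.92.
Round up to a whole number of payments: n = 32.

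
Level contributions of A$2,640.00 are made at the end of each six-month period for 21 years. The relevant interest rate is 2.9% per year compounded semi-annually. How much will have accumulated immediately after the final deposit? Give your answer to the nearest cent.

This is an ordinary annuity: 42 deposits of A$2,640.00 at the end of each six-month period.
Periodic rate r = 0.029/2 per half-year; n is counted in half-years.
FV = PMT × [((1+r)^n − 1)/r] = 2,640 × [(1+r)^42 − 1] / r = A$151,220.88

A$151,220.88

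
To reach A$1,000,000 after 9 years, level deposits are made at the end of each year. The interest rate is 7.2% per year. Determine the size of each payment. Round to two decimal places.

Level ordinary annuity; solve FV = PMT × [((1+r)^n − 1)/r] for PMT.
Periodic rate r = 0.072 per year.
With n = 9: PMT = 1,000,000 / ([((1+r)^n − 1)/r]) = A$82,794.90

A$82,794.90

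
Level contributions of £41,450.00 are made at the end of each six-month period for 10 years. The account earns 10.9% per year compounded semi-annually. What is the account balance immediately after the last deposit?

£1,437,611.63

This is an ordinary annuity: 20 deposits of £41,450.00 at the end of each six-month period.
Periodic rate r = 0.109/2 per half-year; n is counted in half-years.
FV = PMT × [((1+r)^n − 1)/r] = 41,450 × [(1+r)^20 − 1] / r = £1,437,611.63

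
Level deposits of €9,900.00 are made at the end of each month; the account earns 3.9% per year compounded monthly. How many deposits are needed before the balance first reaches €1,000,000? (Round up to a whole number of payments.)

Periodic rate r = 0.039/12 per month; n is counted in months.
Ordinary annuity FV: 1,000,000 = 9,900 × [((1+r)^n − 1)/r].
(1+r)^n = 1 + 1,000,000 × r / 9,900, so n = ln(1 + 1,000,000·r/9,900) / ln(1+r) = 87.49.
Round up to a whole number of payments: n = 88.

88 payments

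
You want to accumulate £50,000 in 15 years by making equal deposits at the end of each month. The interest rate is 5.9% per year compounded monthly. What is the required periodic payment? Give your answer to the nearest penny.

£173.40

Level ordinary annuity; solve FV = PMT × [((1+r)^n − 1)/r] for PMT.
Periodic rate r = 0.059/12 per month; n is counted in months.
With n = 180: PMT = 50,000 / ([((1+r)^n − 1)/r]) = £173.40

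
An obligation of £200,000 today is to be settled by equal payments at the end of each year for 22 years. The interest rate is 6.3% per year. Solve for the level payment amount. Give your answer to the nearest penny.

Level ordinary annuity; solve PV = PMT × [(1 − (1+r)^−n)/r] for PMT.
Periodic rate r = 0.063 per year.
With n = 22: PMT = 200,000 / ([(1 − (1+r)^−n)/r]) = £17,044.91

£17,044.91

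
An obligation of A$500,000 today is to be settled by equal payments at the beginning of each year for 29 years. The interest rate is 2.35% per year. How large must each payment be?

Level annuity due; solve PV = PMT × [(1 − (1+r)^−n)/r] × (1+r) for PMT.
Periodic rate r = 0.0235 per year.
With n = 29: PMT = 500,000 / ([(1 − (1+r)^−n)/r] × (1+r)) = A$23,422.40

A$23,422.40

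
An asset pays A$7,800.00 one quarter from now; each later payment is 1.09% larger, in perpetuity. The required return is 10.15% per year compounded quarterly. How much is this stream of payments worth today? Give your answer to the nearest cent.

A$538,860.10

Periodic rate r = 0.1015/4 per quarter.
Growing perpetuity (Gordon): PV = PMT₁ / (r − g) = 7,800 / (r − 0.0109) = A$538,860.10.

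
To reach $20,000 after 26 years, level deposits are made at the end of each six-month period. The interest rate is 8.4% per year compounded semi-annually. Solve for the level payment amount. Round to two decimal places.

$112.09

Level ordinary annuity; solve FV = PMT × [((1+r)^n − 1)/r] for PMT.
Periodic rate r = 0.084/2 per half-year; n is counted in half-years.
With n = 52: PMT = 20,000 / ([((1+r)^n − 1)/r]) = $112.09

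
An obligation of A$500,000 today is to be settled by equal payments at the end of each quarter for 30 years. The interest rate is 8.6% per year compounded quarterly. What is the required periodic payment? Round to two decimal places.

Level ordinary annuity; solve PV = PMT × [(1 − (1+r)^−n)/r] for PMT.
Periodic rate r = 0.086/4 per quarter; n is counted in quarters.
With n = 120: PMT = 500,000 / ([(1 − (1+r)^−n)/r]) = A$11,657.85

A$11,657.85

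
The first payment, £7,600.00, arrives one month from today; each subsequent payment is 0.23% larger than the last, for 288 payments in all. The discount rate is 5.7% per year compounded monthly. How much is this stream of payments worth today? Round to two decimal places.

Periodic rate r = 0.057/12 per month; n is counted in months.
Growing ordinary annuity: PV = PMT₁ × [1 − ((1+g)/(1+r))^n] / (r − g) = 7,600 × [1 − ((1+0.0023)/(1+r))^288] / (r − 0.0023) = £1,566,414.42.

£1,566,414.42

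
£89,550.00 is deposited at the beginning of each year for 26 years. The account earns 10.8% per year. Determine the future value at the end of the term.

£12,300,793.56

This is an annuity due: 26 deposits of £89,550.00 at the beginning of each year.
Periodic rate r = 0.108 per year.
FV = PMT × [((1+r)^n − 1)/r] × (1+r) = 89,550 × [(1+r)^26 − 1] / r × (1+r) = £12,300,793.56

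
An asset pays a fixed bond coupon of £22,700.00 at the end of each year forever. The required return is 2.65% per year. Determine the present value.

£856,603.77

Periodic rate r = 0.0265 per year.
Level perpetuity: PV = PMT / r = 22,700 / (0.0265) = £856,603.77.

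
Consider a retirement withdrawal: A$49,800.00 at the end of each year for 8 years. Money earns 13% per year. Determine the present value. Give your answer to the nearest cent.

This is an ordinary annuity: 8 payments of A$49,800.00 at the end of each year.
Periodic rate r = 0.13 per year.
PV = PMT × [(1 − (1+r)^−n)/r] = 49,800 × [1 − (1+r)^−8] / r = A$238,978.76

A$238,978.76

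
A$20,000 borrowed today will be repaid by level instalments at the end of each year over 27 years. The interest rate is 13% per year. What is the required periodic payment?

A$2,699.58

Level ordinary annuity; solve PV = PMT × [(1 − (1+r)^−n)/r] for PMT.
Periodic rate r = 0.13 per year.
With n = 27: PMT = 20,000 / ([(1 − (1+r)^−n)/r]) = A$2,699.58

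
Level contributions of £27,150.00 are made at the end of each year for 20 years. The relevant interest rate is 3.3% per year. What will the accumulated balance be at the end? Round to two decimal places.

This is an ordinary annuity: 20 deposits of £27,150.00 at the end of each year.
Periodic rate r = 0.033 per year.
FV = PMT × [((1+r)^n − 1)/r] = 27,150 × [(1+r)^20 − 1] / r = £752,206.60

£752,206.60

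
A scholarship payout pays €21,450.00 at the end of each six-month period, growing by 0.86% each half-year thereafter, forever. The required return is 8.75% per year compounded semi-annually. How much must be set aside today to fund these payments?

€610,241.82

Periodic rate r = 0.0875/2 per half-year.
Growing perpetuity (Gordon): PV = PMT₁ / (r − g) = 21,450 / (r − 0.0086) = €610,241.82.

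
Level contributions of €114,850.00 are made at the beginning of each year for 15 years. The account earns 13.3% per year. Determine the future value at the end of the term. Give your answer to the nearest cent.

€5,388,954.34

This is an annuity due: 15 deposits of €114,850.00 at the beginning of each year.
Periodic rate r = 0.133 per year.
FV = PMT × [((1+r)^n − 1)/r] × (1+r) = 114,850 × [(1+r)^15 − 1] / r × (1+r) = €5,388,954.34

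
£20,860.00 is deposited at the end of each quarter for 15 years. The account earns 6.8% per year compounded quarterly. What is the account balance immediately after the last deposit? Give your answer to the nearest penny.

This is an ordinary annuity: 60 deposits of £20,860.00 at the end of each quarter.
Periodic rate r = 0.068/4 per quarter; n is counted in quarters.
FV = PMT × [((1+r)^n − 1)/r] = 20,860 × [(1+r)^60 − 1] / r = £2,146,766.22

£2,146,766.22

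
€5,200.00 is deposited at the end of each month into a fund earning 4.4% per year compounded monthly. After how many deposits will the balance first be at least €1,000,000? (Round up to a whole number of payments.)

Periodic rate r = 0.044/12 per month; n is counted in months.
Ordinary annuity FV: 1,000,000 = 5,200 × [((1+r)^n − 1)/r].
(1+r)^n = 1 + 1,000,000 × r / 5,200, so n = ln(1 + 1,000,000·r/5,200) / ln(1+r) = 145.80.
Round up to a whole number of payments: n = 146.

146 payments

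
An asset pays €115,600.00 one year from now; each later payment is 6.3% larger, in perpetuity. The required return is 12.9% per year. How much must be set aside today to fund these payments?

€1,751,515.15

Periodic rate r = 0.129 per year.
Growing perpetuity (Gordon): PV = PMT₁ / (r − g) = 115,600 / (r − 0.063) = €1,751,515.15.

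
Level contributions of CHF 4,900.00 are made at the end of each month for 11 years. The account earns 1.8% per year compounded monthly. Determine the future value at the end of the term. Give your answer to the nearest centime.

CHF 714,686.47

This is an ordinary annuity: 132 deposits of CHF 4,900.00 at the end of each month.
Periodic rate r = 0.018/12 per month; n is counted in months.
FV = PMT × [((1+r)^n − 1)/r] = 4,900 × [(1+r)^132 − 1] / r = CHF 714,686.47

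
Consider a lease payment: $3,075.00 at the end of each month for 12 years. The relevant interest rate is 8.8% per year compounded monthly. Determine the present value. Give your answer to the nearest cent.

$272,897.60

This is an ordinary annuity: 144 payments of $3,075.00 at the end of each month.
Periodic rate r = 0.088/12 per month; n is counted in months.
PV = PMT × [(1 − (1+r)^−n)/r] = 3,075 × [1 − (1+r)^−144] / r = $272,897.60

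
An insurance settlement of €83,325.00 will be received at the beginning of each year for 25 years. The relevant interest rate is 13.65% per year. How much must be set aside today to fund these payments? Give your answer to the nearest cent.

This is an annuity due: 25 payments of €83,325.00 at the beginning of each year.
Periodic rate r = 0.1365 per year.
PV = PMT × [(1 − (1+r)^−n)/r] × (1+r) = 83,325 × [1 − (1+r)^−25] / r × (1+r) = €665,452.20

€665,452.20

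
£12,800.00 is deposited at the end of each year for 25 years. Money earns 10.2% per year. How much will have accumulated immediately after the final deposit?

This is an ordinary annuity: 25 deposits of £12,800.00 at the end of each year.
Periodic rate r = 0.102 per year.
FV = PMT × [((1+r)^n − 1)/r] = 12,800 × [(1+r)^25 − 1] / r = £1,297,328.82

£1,297,328.82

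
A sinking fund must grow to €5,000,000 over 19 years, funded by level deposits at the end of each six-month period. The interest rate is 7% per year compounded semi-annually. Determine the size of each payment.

€64,910.71

Level ordinary annuity; solve FV = PMT × [((1+r)^n − 1)/r] for PMT.
Periodic rate r = 0.07/2 per half-year; n is counted in half-years.
With n = 38: PMT = 5,000,000 / ([((1+r)^n − 1)/r]) = €64,910.71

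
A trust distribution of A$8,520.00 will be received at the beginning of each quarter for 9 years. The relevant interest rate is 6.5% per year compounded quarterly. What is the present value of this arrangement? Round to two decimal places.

A$234,587.15

This is an annuity due: 36 payments of A$8,520.00 at the beginning of each quarter.
Periodic rate r = 0.065/4 per quarter; n is counted in quarters.
PV = PMT × [(1 − (1+r)^−n)/r] × (1+r) = 8,520 × [1 − (1+r)^−36] / r × (1+r) = A$234,587.15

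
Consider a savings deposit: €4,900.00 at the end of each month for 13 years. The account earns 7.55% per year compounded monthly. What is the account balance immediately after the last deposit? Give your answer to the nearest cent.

€1,293,026.57

This is an ordinary annuity: 156 deposits of €4,900.00 at the end of each month.
Periodic rate r = 0.0755/12 per month; n is counted in months.
FV = PMT × [((1+r)^n − 1)/r] = 4,900 × [(1+r)^156 − 1] / r = €1,293,026.57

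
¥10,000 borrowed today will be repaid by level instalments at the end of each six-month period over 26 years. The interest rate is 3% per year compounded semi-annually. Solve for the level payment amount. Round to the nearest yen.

¥278

Level ordinary annuity; solve PV = PMT × [(1 − (1+r)^−n)/r] for PMT.
Periodic rate r = 0.03/2 per half-year; n is counted in half-years.
With n = 52: PMT = 10,000 / ([(1 − (1+r)^−n)/r]) = ¥278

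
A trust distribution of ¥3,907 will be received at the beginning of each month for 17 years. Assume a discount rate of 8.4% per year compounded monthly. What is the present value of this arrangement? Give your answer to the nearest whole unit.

¥426,605

This is an annuity due: 204 payments of ¥3,907 at the beginning of each month.
Periodic rate r = 0.084/12 per month; n is counted in months.
PV = PMT × [(1 − (1+r)^−n)/r] × (1+r) = 3,907 × [1 − (1+r)^−204] / r × (1+r) = ¥426,605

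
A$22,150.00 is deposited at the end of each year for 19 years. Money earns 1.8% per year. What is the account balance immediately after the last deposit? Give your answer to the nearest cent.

A$496,510.73

This is an ordinary annuity: 19 deposits of A$22,150.00 at the end of each year.
Periodic rate r = 0.018 per year.
FV = PMT × [((1+r)^n − 1)/r] = 22,150 × [(1+r)^19 − 1] / r = A$496,510.73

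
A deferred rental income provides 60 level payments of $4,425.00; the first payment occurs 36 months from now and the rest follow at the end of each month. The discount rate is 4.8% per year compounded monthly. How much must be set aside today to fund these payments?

Ordinary annuity of 60 payments, first payment at period 36.
Periodic rate r = 0.048/12 per month; n is counted in months.
The ordinary-annuity PV formula values the stream one period before the first payment (period 35); discount that back 35 periods:
PV₀ = 4,425 × [1 − (1+r)^−60] / r × (1+r)^−35 = $204,900.82

$204,900.82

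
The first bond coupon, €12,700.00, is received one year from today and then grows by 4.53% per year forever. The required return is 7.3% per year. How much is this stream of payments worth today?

€458,483.75

Periodic rate r = 0.073 per year.
Growing perpetuity (Gordon): PV = PMT₁ / (r − g) = 12,700 / (r − 0.0453) = €458,483.75.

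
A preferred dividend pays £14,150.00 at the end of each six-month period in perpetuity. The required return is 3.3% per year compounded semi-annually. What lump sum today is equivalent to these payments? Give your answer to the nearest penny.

£857,575.76

Periodic rate r = 0.033/2 per half-year.
Level perpetuity: PV = PMT / r = 14,150 / (0.033/2) = £857,575.76.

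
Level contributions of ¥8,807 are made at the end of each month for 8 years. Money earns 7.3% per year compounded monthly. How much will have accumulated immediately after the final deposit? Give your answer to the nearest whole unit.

This is an ordinary annuity: 96 deposits of ¥8,807 at the end of each month.
Periodic rate r = 0.073/12 per month; n is counted in months.
FV = PMT × [((1+r)^n − 1)/r] = 8,807 × [(1+r)^96 − 1] / r = ¥1,143,743

¥1,143,743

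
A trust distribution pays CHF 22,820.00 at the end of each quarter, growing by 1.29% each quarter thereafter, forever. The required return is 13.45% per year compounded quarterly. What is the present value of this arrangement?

Periodic rate r = 0.1345/4 per quarter.
Growing perpetuity (Gordon): PV = PMT₁ / (r − g) = 22,820 / (r − 0.0129) = CHF 1,101,085.65.

CHF 1,101,085.65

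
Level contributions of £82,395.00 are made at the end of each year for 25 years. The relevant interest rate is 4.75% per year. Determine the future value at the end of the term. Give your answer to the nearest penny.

£3,799,609.06

This is an ordinary annuity: 25 deposits of £82,395.00 at the end of each year.
Periodic rate r = 0.0475 per year.
FV = PMT × [((1+r)^n − 1)/r] = 82,395 × [(1+r)^25 − 1] / r = £3,799,609.06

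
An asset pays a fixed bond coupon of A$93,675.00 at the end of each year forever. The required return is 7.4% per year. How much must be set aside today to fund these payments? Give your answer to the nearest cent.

Periodic rate r = 0.074 per year.
Level perpetuity: PV = PMT / r = 93,675 / (0.074) = A$1,265,878.38.

A$1,265,878.38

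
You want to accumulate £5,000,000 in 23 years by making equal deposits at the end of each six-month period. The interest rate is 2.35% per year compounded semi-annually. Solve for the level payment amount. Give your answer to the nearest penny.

£82,576.19

Level ordinary annuity; solve FV = PMT × [((1+r)^n − 1)/r] for PMT.
Periodic rate r = 0.0235/2 per half-year; n is counted in half-years.
With n = 46: PMT = 5,000,000 / ([((1+r)^n − 1)/r]) = £82,576.19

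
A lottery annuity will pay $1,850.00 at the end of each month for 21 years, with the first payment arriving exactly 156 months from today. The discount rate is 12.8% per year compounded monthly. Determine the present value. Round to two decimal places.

$31,179.23

Ordinary annuity of 252 payments, first payment at period 156.
Periodic rate r = 0.128/12 per month; n is counted in months.
The ordinary-annuity PV formula values the stream one period before the first payment (period 155); discount that back 155 periods:
PV₀ = 1,850 × [1 − (1+r)^−252] / r × (1+r)^−155 = $31,179.23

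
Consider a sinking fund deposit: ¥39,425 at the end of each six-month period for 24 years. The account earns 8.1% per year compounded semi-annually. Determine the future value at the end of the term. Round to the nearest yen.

This is an ordinary annuity: 48 deposits of ¥39,425 at the end of each six-month period.
Periodic rate r = 0.081/2 per half-year; n is counted in half-years.
FV = PMT × [((1+r)^n − 1)/r] = 39,425 × [(1+r)^48 − 1] / r = ¥5,571,951

¥5,571,951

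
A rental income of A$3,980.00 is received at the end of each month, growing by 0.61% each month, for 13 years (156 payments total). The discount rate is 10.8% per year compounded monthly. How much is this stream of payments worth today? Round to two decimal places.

A$496,457.60

Periodic rate r = 0.108/12 per month; n is counted in months.
Growing ordinary annuity: PV = PMT₁ × [1 − ((1+g)/(1+r))^n] / (r − g) = 3,980 × [1 − ((1+0.0061)/(1+r))^156] / (r − 0.0061) = A$496,457.60.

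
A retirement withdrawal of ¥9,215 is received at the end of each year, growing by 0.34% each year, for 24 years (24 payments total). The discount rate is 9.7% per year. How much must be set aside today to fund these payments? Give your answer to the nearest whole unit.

Periodic rate r = 0.097 per year.
Growing ordinary annuity: PV = PMT₁ × [1 − ((1+g)/(1+r))^n] / (r − g) = 9,215 × [1 − ((1+0.0034)/(1+r))^24] / (r − 0.0034) = ¥86,873.

¥86,873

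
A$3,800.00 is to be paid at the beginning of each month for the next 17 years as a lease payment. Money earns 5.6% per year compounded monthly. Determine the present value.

This is an annuity due: 204 payments of A$3,800.00 at the beginning of each month.
Periodic rate r = 0.056/12 per month; n is counted in months.
PV = PMT × [(1 − (1+r)^−n)/r] × (1+r) = 3,800 × [1 − (1+r)^−204] / r × (1+r) = A$501,630.55

A$501,630.55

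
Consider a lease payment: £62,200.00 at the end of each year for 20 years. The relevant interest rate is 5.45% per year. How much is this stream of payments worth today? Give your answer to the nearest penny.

£746,407.07

This is an ordinary annuity: 20 payments of £62,200.00 at the end of each year.
Periodic rate r = 0.0545 per year.
PV = PMT × [(1 − (1+r)^−n)/r] = 62,200 × [1 − (1+r)^−20] / r = £746,407.07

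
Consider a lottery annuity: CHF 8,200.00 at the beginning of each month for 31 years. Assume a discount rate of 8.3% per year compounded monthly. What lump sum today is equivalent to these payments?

This is an annuity due: 372 payments of CHF 8,200.00 at the beginning of each month.
Periodic rate r = 0.083/12 per month; n is counted in months.
PV = PMT × [(1 − (1+r)^−n)/r] × (1+r) = 8,200 × [1 − (1+r)^−372] / r × (1+r) = CHF 1,101,841.73

CHF 1,101,841.73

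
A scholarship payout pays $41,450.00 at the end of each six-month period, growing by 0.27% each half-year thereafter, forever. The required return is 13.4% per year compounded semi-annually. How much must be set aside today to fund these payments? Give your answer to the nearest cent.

Periodic rate r = 0.134/2 per half-year.
Growing perpetuity (Gordon): PV = PMT₁ / (r − g) = 41,450 / (r − 0.0027) = $644,634.53.

$644,634.53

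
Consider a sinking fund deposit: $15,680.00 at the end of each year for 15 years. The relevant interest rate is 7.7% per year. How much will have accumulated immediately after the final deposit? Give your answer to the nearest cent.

This is an ordinary annuity: 15 deposits of $15,680.00 at the end of each year.
Periodic rate r = 0.077 per year.
FV = PMT × [((1+r)^n − 1)/r] = 15,680 × [(1+r)^15 − 1] / r = $415,934.35

$415,934.35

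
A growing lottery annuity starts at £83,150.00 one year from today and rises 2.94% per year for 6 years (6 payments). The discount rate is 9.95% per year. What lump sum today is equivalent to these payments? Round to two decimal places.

Periodic rate r = 0.0995 per year.
Growing ordinary annuity: PV = PMT₁ × [1 − ((1+g)/(1+r))^n] / (r − g) = 83,150 × [1 − ((1+0.0294)/(1+r))^6] / (r − 0.0294) = £387,289.49.

£387,289.49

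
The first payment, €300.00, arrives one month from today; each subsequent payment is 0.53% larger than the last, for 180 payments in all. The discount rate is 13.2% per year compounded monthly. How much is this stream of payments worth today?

€33,609.36

Periodic rate r = 0.132/12 per month; n is counted in months.
Growing ordinary annuity: PV = PMT₁ × [1 − ((1+g)/(1+r))^n] / (r − g) = 300 × [1 − ((1+0.0053)/(1+r))^180] / (r − 0.0053) = €33,609.36.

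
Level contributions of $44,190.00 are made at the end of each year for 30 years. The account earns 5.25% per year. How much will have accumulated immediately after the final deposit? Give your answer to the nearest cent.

$3,065,145.58

This is an ordinary annuity: 30 deposits of $44,190.00 at the end of each year.
Periodic rate r = 0.0525 per year.
FV = PMT × [((1+r)^n − 1)/r] = 44,190 × [(1+r)^30 − 1] / r = $3,065,145.58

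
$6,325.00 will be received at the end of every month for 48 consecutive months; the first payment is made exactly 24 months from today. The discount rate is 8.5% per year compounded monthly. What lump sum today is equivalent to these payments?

Ordinary annuity of 48 payments, first payment at period 24.
Periodic rate r = 0.085/12 per month; n is counted in months.
The ordinary-annuity PV formula values the stream one period before the first payment (period 23); discount that back 23 periods:
PV₀ = 6,325 × [1 − (1+r)^−48] / r × (1+r)^−23 = $218,156.97

$218,156.97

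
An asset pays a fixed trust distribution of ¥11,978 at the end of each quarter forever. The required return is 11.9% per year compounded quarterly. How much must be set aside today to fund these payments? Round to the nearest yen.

¥402,622

Periodic rate r = 0.119/4 per quarter.
Level perpetuity: PV = PMT / r = 11,978 / (0.119/4) = ¥402,622.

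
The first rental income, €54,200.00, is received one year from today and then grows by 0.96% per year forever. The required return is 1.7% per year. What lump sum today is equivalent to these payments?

Periodic rate r = 0.017 per year.
Growing perpetuity (Gordon): PV = PMT₁ / (r − g) = 54,200 / (r − 0.0096) = €7,324,324.32.

€7,324,324.32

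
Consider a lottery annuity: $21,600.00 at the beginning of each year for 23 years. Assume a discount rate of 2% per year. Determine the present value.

$403,013.84

This is an annuity due: 23 payments of $21,600.00 at the beginning of each year.
Periodic rate r = 0.02 per year.
PV = PMT × [(1 − (1+r)^−n)/r] × (1+r) = 21,600 × [1 − (1+r)^−23] / r × (1+r) = $403,013.84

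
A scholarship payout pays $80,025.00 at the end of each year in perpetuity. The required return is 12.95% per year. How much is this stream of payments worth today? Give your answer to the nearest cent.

Periodic rate r = 0.1295 per year.
Level perpetuity: PV = PMT / r = 80,025 / (0.1295) = $617,953.67.

$617,953.67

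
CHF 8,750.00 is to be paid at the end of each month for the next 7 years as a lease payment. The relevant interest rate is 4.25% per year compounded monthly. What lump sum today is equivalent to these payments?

This is an ordinary annuity: 84 payments of CHF 8,750.00 at the end of each month.
Periodic rate r = 0.0425/12 per month; n is counted in months.
PV = PMT × [(1 − (1+r)^−n)/r] = 8,750 × [1 − (1+r)^−84] / r = CHF 634,785.48

CHF 634,785.48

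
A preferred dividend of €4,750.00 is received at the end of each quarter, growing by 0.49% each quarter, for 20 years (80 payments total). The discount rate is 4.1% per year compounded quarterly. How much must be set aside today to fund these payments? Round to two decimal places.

€307,274.84

Periodic rate r = 0.041/4 per quarter; n is counted in quarters.
Growing ordinary annuity: PV = PMT₁ × [1 − ((1+g)/(1+r))^n] / (r − g) = 4,750 × [1 − ((1+0.0049)/(1+r))^80] / (r − 0.0049) = €307,274.84.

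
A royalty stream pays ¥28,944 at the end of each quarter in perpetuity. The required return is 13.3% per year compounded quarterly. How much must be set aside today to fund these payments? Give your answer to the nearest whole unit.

Periodic rate r = 0.133/4 per quarter.
Level perpetuity: PV = PMT / r = 28,944 / (0.133/4) = ¥870,496.

¥870,496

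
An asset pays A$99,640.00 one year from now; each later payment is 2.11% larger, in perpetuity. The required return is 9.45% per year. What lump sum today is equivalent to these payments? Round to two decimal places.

Periodic rate r = 0.0945 per year.
Growing perpetuity (Gordon): PV = PMT₁ / (r − g) = 99,640 / (r − 0.0211) = A$1,357,493.19.

A$1,357,493.19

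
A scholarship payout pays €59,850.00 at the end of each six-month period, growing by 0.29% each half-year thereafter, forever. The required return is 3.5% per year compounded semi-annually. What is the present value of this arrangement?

Periodic rate r = 0.035/2 per half-year.
Growing perpetuity (Gordon): PV = PMT₁ / (r − g) = 59,850 / (r − 0.0029) = €4,099,315.07.

€4,099,315.07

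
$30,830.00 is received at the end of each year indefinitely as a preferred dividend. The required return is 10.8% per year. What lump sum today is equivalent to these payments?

Periodic rate r = 0.108 per year.
Level perpetuity: PV = PMT / r = 30,830 / (0.108) = $285,462.96.

$285,462.96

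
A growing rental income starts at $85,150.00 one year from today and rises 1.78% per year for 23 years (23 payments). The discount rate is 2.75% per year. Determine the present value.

Periodic rate r = 0.0275 per year.
Growing ordinary annuity: PV = PMT₁ × [1 − ((1+g)/(1+r))^n] / (r − g) = 85,150 × [1 − ((1+0.0178)/(1+r))^23] / (r − 0.0178) = $1,720,587.27.

$1,720,587.27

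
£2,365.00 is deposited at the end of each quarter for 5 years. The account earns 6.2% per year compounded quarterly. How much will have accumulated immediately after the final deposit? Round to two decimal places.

£54,957.53

This is an ordinary annuity: 20 deposits of £2,365.00 at the end of each quarter.
Periodic rate r = 0.062/4 per quarter; n is counted in quarters.
FV = PMT × [((1+r)^n − 1)/r] = 2,365 × [(1+r)^20 − 1] / r = £54,957.53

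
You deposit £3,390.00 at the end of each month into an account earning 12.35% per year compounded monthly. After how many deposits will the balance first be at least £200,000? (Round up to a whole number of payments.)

Periodic rate r = 0.1235/12 per month; n is counted in months.
Ordinary annuity FV: 200,000 = 3,390 × [((1+r)^n − 1)/r].
(1+r)^n = 1 + 200,000 × r / 3,390, so n = ln(1 + 200,000·r/3,390) / ln(1+r) = 46.34.
Round up to a whole number of payments: n = 47.

47 payments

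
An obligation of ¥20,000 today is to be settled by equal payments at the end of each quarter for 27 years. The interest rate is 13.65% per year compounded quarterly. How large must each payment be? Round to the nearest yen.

¥701

Level ordinary annuity; solve PV = PMT × [(1 − (1+r)^−n)/r] for PMT.
Periodic rate r = 0.1365/4 per quarter; n is counted in quarters.
With n = 108: PMT = 20,000 / ([(1 − (1+r)^−n)/r]) = ¥701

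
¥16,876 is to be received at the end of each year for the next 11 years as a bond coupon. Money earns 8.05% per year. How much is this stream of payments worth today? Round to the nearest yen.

¥120,185

This is an ordinary annuity: 11 payments of ¥16,876 at the end of each year.
Periodic rate r = 0.0805 per year.
PV = PMT × [(1 − (1+r)^−n)/r] = 16,876 × [1 − (1+r)^−11] / r = ¥120,185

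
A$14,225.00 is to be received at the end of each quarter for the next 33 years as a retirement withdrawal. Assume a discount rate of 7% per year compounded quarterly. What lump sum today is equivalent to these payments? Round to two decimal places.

This is an ordinary annuity: 132 payments of A$14,225.00 at the end of each quarter.
Periodic rate r = 0.07/4 per quarter; n is counted in quarters.
PV = PMT × [(1 − (1+r)^−n)/r] = 14,225 × [1 − (1+r)^−132] / r = A$730,543.64

A$730,543.64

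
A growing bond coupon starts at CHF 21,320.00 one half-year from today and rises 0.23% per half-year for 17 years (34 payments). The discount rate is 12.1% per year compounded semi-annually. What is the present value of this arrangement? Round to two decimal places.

Periodic rate r = 0.121/2 per half-year; n is counted in half-years.
Growing ordinary annuity: PV = PMT₁ × [1 − ((1+g)/(1+r))^n] / (r − g) = 21,320 × [1 − ((1+0.0023)/(1+r))^34] / (r − 0.0023) = CHF 312,567.37.

CHF 312,567.37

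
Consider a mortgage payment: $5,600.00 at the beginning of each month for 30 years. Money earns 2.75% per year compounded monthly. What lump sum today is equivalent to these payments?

$1,374,881.71

This is an annuity due: 360 payments of $5,600.00 at the beginning of each month.
Periodic rate r = 0.0275/12 per month; n is counted in months.
PV = PMT × [(1 − (1+r)^−n)/r] × (1+r) = 5,600 × [1 − (1+r)^−360] / r × (1+r) = $1,374,881.71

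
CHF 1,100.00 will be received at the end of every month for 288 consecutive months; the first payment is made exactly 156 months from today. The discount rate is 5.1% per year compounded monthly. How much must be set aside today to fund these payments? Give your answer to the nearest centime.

Ordinary annuity of 288 payments, first payment at period 156.
Periodic rate r = 0.051/12 per month; n is counted in months.
The ordinary-annuity PV formula values the stream one period before the first payment (period 155); discount that back 155 periods:
PV₀ = 1,100 × [1 − (1+r)^−288] / r × (1+r)^−155 = CHF 94,584.81

CHF 94,584.81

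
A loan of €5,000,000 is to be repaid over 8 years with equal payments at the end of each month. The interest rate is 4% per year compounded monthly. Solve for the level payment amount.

€60,946.38

Level ordinary annuity; solve PV = PMT × [(1 − (1+r)^−n)/r] for PMT.
Periodic rate r = 0.04/12 per month; n is counted in months.
With n = 96: PMT = 5,000,000 / ([(1 − (1+r)^−n)/r]) = €60,946.38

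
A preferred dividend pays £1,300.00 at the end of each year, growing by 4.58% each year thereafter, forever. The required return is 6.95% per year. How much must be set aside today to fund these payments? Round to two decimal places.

£54,852.32

Periodic rate r = 0.0695 per year.
Growing perpetuity (Gordon): PV = PMT₁ / (r − g) = 1,300 / (r − 0.0458) = £54,852.32.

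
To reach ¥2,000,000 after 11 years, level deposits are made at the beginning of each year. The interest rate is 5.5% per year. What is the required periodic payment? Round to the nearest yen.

¥129,992

Level annuity due; solve FV = PMT × [((1+r)^n − 1)/r] × (1+r) for PMT.
Periodic rate r = 0.055 per year.
With n = 11: PMT = 2,000,000 / ([((1+r)^n − 1)/r] × (1+r)) = ¥129,992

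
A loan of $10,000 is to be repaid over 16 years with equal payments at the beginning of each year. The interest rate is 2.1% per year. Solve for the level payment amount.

Level annuity due; solve PV = PMT × [(1 − (1+r)^−n)/r] × (1+r) for PMT.
Periodic rate r = 0.021 per year.
With n = 16: PMT = 10,000 / ([(1 − (1+r)^−n)/r] × (1+r)) = $727.08

$727.08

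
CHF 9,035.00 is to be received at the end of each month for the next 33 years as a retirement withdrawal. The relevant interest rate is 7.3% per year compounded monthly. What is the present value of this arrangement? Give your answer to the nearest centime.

CHF 1,350,699.83

This is an ordinary annuity: 396 payments of CHF 9,035.00 at the end of each month.
Periodic rate r = 0.073/12 per month; n is counted in months.
PV = PMT × [(1 − (1+r)^−n)/r] = 9,035 × [1 − (1+r)^−396] / r = CHF 1,350,699.83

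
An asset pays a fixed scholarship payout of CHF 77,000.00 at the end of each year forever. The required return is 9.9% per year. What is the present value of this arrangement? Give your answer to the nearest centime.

CHF 777,777.78

Periodic rate r = 0.099 per year.
Level perpetuity: PV = PMT / r = 77,000 / (0.099) = CHF 777,777.78.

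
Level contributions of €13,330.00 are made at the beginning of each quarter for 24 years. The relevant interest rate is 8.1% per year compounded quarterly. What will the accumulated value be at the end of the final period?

This is an annuity due: 96 deposits of €13,330.00 at the beginning of each quarter.
Periodic rate r = 0.081/4 per quarter; n is counted in quarters.
FV = PMT × [((1+r)^n − 1)/r] × (1+r) = 13,330 × [(1+r)^96 − 1] / r × (1+r) = €3,930,388.24

€3,930,388.24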